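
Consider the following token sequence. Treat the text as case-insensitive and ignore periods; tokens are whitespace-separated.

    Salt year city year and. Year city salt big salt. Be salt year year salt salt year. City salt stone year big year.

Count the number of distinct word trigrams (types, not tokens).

23 tokens → 21 trigram windows in total.
Repeated trigrams (each contributes count−1 duplicates):
  salt year city: 2
  year city salt: 2
2 duplicate windows → 21 − 2 = 19 distinct.

19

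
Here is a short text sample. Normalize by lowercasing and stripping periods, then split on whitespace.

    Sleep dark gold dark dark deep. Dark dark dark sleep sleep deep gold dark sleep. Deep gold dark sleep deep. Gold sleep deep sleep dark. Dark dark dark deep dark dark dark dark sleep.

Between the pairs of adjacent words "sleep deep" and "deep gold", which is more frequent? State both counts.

"sleep deep" (4 vs 3)

"sleep deep": 4 occurrences
"deep gold": 3 occurrences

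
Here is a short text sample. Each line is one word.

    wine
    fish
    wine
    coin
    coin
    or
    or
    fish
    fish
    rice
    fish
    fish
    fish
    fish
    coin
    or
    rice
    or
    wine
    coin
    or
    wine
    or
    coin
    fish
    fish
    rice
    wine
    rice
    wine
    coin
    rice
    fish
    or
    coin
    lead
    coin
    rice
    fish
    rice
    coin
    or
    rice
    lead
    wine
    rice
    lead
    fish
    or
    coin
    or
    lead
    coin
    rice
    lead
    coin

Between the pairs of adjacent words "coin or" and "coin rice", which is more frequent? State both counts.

"coin or": 5 occurrences
"coin rice": 3 occurrences

"coin or" (5 vs 3)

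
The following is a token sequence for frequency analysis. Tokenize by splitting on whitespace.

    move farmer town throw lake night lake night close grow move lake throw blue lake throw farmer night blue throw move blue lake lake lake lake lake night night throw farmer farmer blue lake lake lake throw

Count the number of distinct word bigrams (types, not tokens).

24

37 tokens → 36 bigram windows in total.
Repeated bigrams (each contributes count−1 duplicates):
  lake lake: 6
  blue lake: 3
  lake night: 3
  lake throw: 3
  throw farmer: 2
12 duplicate windows → 36 − 12 = 24 distinct.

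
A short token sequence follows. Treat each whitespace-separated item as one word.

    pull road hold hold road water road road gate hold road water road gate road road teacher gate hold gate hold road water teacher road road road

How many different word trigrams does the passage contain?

27 tokens → 25 trigram windows in total.
Repeated trigrams (each contributes count−1 duplicates):
  hold road water: 3
  gate hold road: 2
  road water road: 2
4 duplicate windows → 25 − 4 = 21 distinct.

21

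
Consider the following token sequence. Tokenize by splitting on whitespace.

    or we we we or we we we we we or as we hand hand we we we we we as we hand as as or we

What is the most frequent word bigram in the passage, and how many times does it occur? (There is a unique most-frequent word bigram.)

"we we", 10 times

Bigram frequencies (highest first):
  we we: 10
  or we: 3
  we or: 2
  as we: 2
  we hand: 2
  or as: 1
  … (6 more, each ≤ 1)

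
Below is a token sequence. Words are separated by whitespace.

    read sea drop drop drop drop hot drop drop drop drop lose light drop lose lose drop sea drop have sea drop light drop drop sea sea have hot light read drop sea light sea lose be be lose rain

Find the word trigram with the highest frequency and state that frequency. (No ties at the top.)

Trigram frequencies (highest first):
  drop drop drop: 4
  read sea drop: 1
  sea drop drop: 1
  drop drop hot: 1
  drop hot drop: 1
  hot drop drop: 1
  … (29 more, each ≤ 1)

"drop drop drop", 4 times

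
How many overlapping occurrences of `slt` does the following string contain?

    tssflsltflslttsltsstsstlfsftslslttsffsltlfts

Sliding a length-3 window over the 44 characters (42 positions):
  position 6–8: slt
  position 11–13: slt
  position 15–17: slt
  position 31–33: slt
  position 38–40: slt

5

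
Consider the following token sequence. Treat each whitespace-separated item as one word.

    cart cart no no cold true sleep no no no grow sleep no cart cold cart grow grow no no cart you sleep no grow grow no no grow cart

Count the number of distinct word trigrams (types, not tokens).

30 tokens → 28 trigram windows in total.
Repeated trigrams (each contributes count−1 duplicates):
  grow grow no: 2
  grow no no: 2
  no no grow: 2
3 duplicate windows → 28 − 3 = 25 distinct.

25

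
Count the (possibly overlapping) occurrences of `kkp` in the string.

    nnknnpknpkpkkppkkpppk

Sliding a length-3 window over the 21 characters (19 positions):
  position 12–14: kkp
  position 16–18: kkp

2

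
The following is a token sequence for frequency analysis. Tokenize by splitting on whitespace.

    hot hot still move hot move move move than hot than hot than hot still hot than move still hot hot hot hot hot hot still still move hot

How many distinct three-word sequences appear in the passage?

29 tokens → 27 trigram windows in total.
Repeated trigrams (each contributes count−1 duplicates):
  hot hot hot: 4
  hot hot still: 2
  hot than hot: 2
  still move hot: 2
  than hot than: 2
7 duplicate windows → 27 − 7 = 20 distinct.

20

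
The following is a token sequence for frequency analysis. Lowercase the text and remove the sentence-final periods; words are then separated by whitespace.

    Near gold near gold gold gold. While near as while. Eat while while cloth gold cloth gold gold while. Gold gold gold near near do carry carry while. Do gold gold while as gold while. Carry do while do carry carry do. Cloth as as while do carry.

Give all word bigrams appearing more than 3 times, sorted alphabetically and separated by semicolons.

gold gold; gold while

Bigram counts meeting the condition (more than 3 times):
  gold gold: 6
  gold while: 4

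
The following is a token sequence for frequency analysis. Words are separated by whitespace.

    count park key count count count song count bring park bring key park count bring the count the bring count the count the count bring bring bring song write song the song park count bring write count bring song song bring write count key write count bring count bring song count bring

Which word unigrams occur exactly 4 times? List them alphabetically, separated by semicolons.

park; write

Unigram counts meeting the condition (exactly 4 times):
  park: 4
  write: 4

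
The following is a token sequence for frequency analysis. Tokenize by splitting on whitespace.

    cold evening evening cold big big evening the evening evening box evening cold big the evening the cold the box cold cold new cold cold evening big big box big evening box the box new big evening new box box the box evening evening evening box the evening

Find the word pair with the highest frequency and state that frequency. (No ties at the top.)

"evening evening", 4 times

Bigram frequencies (highest first):
  evening evening: 4
  big evening: 3
  the evening: 3
  evening box: 3
  the box: 3
  box the: 3
  … (21 more, each ≤ 2)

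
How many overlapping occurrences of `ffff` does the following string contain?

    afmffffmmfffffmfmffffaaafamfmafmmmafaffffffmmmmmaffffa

8

Sliding a length-4 window over the 54 characters (51 positions):
  position 4–7: ffff
  position 10–13: ffff
  position 11–14: ffff
  position 18–21: ffff
  position 38–41: ffff
  position 39–42: ffff
  position 40–43: ffff
  position 50–53: ffff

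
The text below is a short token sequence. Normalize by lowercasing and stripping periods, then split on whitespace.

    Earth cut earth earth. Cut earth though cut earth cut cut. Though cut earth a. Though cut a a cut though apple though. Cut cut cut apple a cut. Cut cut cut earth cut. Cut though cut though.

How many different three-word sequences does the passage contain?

38 tokens → 36 trigram windows in total.
Repeated trigrams (each contributes count−1 duplicates):
  cut cut cut: 3
  cut cut though: 2
  cut earth cut: 2
  cut though cut: 2
  earth cut cut: 2
  earth cut earth: 2
  though cut earth: 2
8 duplicate windows → 36 − 8 = 28 distinct.

28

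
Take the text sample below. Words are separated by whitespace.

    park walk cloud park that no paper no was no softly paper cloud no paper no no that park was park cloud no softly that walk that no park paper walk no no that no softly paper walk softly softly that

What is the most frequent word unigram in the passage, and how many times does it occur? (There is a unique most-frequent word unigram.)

Unigram frequencies (highest first):
  no: 11
  that: 6
  park: 5
  paper: 5
  softly: 5
  walk: 4
  … (2 more, each ≤ 3)

"no", 11 times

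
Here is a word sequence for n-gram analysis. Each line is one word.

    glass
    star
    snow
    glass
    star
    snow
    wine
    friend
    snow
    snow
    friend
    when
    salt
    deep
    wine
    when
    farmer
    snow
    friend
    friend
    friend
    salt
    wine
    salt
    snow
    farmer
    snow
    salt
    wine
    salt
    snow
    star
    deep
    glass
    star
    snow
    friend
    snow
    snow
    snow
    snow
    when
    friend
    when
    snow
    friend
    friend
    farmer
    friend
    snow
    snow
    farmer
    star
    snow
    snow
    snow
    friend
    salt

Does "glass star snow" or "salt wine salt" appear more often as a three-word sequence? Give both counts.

"glass star snow": 3 occurrences
"salt wine salt": 2 occurrences

"glass star snow" (3 vs 2)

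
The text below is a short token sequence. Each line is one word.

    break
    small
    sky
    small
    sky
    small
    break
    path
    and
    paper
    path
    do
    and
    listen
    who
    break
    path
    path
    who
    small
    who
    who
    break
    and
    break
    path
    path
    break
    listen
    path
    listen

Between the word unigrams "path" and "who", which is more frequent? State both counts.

"path" (7 vs 4)

"path": 7 occurrences
"who": 4 occurrences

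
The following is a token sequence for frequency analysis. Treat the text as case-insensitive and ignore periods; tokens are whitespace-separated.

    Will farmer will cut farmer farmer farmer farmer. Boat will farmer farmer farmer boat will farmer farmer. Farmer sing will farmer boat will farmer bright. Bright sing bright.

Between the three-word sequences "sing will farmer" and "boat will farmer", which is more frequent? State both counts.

"sing will farmer": 1 occurrence
"boat will farmer": 3 occurrences

"boat will farmer" (3 vs 1)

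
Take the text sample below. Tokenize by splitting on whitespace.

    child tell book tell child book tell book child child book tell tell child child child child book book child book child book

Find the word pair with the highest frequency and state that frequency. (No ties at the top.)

"child book", 5 times

Bigram frequencies (highest first):
  child book: 5
  child child: 4
  book tell: 3
  book child: 3
  tell book: 2
  tell child: 2
  … (3 more, each ≤ 1)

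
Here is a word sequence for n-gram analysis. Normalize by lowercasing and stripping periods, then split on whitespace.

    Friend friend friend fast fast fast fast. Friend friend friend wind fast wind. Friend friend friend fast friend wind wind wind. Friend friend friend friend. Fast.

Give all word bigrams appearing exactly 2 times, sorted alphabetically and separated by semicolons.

Bigram counts meeting the condition (exactly 2 times):
  fast friend: 2
  friend wind: 2
  wind friend: 2
  wind wind: 2

fast friend; friend wind; wind friend; wind wind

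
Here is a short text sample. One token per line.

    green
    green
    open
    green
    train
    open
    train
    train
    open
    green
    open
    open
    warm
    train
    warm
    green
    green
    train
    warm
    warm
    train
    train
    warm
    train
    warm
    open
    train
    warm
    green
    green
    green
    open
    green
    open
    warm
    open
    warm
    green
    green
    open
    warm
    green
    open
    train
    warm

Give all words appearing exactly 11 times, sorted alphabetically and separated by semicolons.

open; warm

Unigram counts meeting the condition (exactly 11 times):
  open: 11
  warm: 11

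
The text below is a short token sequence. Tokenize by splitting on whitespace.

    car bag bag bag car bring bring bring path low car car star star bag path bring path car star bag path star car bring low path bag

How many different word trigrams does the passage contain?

25

28 tokens → 26 trigram windows in total.
Repeated trigrams (each contributes count−1 duplicates):
  star bag path: 2
1 duplicate windows → 26 − 1 = 25 distinct.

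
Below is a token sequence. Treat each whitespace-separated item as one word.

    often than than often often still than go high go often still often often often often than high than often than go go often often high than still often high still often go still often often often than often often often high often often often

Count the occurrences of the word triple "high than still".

Scanning the 43 overlapping trigram windows for "high than still":
  position 26–28: high than still

1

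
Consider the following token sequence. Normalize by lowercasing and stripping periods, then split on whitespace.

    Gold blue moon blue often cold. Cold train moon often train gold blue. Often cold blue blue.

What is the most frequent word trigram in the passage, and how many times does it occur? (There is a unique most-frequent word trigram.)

"blue often cold", 2 times

Trigram frequencies (highest first):
  blue often cold: 2
  gold blue moon: 1
  blue moon blue: 1
  moon blue often: 1
  often cold cold: 1
  cold cold train: 1
  … (8 more, each ≤ 1)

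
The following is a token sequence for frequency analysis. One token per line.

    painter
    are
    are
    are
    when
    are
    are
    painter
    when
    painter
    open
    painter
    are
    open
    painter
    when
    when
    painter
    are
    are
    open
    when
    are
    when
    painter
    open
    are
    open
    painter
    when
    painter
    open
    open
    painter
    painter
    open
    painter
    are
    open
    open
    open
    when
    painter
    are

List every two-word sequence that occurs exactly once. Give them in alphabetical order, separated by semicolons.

Bigram counts meeting the condition (exactly once):
  are painter: 1
  open are: 1
  painter painter: 1
  when when: 1

are painter; open are; painter painter; when when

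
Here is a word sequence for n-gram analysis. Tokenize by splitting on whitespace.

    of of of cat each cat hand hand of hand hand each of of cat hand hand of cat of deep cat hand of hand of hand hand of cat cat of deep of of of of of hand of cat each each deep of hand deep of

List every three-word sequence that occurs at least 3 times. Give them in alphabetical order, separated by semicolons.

Trigram counts meeting the condition (at least 3 times):
  hand hand of: 3
  hand of cat: 3
  hand of hand: 3
  of of of: 4

hand hand of; hand of cat; hand of hand; of of of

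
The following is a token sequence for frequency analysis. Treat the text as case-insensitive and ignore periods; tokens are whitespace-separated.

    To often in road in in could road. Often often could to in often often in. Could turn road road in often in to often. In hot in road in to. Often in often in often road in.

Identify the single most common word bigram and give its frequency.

Bigram frequencies (highest first):
  often in: 6
  road in: 4
  in often: 4
  to often: 3
  in road: 2
  in could: 2
  … (14 more, each ≤ 2)

"often in", 6 times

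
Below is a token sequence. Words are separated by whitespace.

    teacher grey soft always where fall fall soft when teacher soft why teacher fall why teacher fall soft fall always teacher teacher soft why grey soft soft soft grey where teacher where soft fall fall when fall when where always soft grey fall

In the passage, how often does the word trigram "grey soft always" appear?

1

Scanning the 41 overlapping trigram windows for "grey soft always":
  position 2–4: grey soft always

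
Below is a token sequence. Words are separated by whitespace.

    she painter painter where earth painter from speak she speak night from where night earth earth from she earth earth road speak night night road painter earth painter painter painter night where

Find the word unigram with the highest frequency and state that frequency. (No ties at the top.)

"painter", 7 times

Unigram frequencies (highest first):
  painter: 7
  earth: 6
  night: 5
  she: 3
  where: 3
  from: 3
  … (2 more, each ≤ 3)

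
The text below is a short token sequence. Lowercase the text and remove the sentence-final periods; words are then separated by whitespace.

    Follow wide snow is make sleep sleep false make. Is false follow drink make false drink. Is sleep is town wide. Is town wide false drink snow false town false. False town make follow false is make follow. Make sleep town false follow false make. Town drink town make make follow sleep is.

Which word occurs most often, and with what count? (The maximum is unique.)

Unigram frequencies (highest first):
  false: 10
  make: 9
  is: 7
  town: 7
  follow: 6
  sleep: 5
  … (3 more, each ≤ 4)

"false", 10 times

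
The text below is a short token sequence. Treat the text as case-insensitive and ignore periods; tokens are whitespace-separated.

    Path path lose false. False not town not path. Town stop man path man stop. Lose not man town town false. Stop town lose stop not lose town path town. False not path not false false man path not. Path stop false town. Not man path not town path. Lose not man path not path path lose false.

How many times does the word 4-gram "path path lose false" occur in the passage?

Scanning the 55 overlapping 4-gram windows for "path path lose false":
  position 1–4: path path lose false
  position 55–58: path path lose false

2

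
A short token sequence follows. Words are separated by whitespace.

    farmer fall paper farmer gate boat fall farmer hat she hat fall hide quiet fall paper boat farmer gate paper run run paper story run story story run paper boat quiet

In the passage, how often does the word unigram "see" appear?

Scanning the 31 tokens for "see":
  (none found)

0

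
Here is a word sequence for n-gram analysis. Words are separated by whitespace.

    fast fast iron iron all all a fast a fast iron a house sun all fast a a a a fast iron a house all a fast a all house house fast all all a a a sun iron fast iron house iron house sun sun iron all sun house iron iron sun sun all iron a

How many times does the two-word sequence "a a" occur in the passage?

Scanning the 56 overlapping bigram windows for "a a":
  position 17–18: a a
  position 18–19: a a
  position 19–20: a a
  position 35–36: a a
  position 36–37: a a

5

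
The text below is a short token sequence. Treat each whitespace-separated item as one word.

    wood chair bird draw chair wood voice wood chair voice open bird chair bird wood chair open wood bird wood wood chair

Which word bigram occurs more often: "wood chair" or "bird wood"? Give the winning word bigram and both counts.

"wood chair" (4 vs 2)

"wood chair": 4 occurrences
"bird wood": 2 occurrences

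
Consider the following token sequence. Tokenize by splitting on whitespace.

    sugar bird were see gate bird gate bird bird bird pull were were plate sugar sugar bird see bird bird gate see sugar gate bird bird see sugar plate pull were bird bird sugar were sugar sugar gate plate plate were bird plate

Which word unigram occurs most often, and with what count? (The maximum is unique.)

"bird", 13 times

Unigram frequencies (highest first):
  bird: 13
  sugar: 8
  were: 6
  gate: 5
  plate: 5
  see: 4
  … (1 more, each ≤ 2)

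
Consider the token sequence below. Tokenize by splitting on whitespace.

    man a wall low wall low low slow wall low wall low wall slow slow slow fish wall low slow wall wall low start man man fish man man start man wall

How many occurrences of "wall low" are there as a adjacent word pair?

Scanning the 31 overlapping bigram windows for "wall low":
  position 3–4: wall low
  position 5–6: wall low
  position 9–10: wall low
  position 11–12: wall low
  position 18–19: wall low
  position 22–23: wall low

6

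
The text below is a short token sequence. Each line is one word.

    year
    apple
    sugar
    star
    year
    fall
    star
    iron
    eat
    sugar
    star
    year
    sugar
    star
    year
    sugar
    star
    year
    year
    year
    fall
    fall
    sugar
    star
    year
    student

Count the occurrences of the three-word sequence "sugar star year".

5

Scanning the 24 overlapping trigram windows for "sugar star year":
  position 3–5: sugar star year
  position 10–12: sugar star year
  position 13–15: sugar star year
  position 16–18: sugar star year
  position 23–25: sugar star year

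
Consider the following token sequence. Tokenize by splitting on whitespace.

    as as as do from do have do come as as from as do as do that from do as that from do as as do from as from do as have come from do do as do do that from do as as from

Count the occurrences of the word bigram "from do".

6

Scanning the 44 overlapping bigram windows for "from do":
  position 5–6: from do
  position 18–19: from do
  position 22–23: from do
  position 29–30: from do
  position 34–35: from do
  position 41–42: from do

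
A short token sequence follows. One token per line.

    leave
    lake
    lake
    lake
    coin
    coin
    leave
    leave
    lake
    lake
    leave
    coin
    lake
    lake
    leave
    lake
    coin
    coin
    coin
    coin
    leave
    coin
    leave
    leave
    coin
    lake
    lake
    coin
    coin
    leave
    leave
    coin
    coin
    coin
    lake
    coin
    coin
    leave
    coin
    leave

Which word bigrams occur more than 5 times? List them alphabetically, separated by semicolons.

Bigram counts meeting the condition (more than 5 times):
  coin coin: 8
  coin leave: 6

coin coin; coin leave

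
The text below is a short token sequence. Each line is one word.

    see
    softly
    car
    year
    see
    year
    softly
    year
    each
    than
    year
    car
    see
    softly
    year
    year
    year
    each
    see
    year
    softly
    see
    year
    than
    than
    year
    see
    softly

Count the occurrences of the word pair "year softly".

2

Scanning the 27 overlapping bigram windows for "year softly":
  position 6–7: year softly
  position 20–21: year softly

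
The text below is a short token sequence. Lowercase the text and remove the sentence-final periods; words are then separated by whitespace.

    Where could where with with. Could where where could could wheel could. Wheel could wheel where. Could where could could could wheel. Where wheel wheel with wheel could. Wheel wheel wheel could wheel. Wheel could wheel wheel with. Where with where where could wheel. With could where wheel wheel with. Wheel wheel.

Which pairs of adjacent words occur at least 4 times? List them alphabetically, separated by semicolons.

could wheel; could where; wheel could; wheel wheel; wheel with; where could

Bigram counts meeting the condition (at least 4 times):
  could wheel: 8
  could where: 4
  wheel could: 5
  wheel wheel: 7
  wheel with: 4
  where could: 5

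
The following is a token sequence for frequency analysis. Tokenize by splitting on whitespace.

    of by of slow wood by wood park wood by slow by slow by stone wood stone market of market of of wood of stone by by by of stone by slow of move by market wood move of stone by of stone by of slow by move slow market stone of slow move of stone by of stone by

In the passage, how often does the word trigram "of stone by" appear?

6

Scanning the 58 overlapping trigram windows for "of stone by":
  position 24–26: of stone by
  position 29–31: of stone by
  position 39–41: of stone by
  position 42–44: of stone by
  position 55–57: of stone by
  position 58–60: of stone by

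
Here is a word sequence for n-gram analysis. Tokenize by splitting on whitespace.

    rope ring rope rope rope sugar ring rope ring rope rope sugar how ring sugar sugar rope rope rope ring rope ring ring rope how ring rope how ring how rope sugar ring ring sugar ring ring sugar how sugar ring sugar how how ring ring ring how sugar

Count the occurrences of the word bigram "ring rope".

Scanning the 48 overlapping bigram windows for "ring rope":
  position 2–3: ring rope
  position 7–8: ring rope
  position 9–10: ring rope
  position 20–21: ring rope
  position 23–24: ring rope
  position 26–27: ring rope

6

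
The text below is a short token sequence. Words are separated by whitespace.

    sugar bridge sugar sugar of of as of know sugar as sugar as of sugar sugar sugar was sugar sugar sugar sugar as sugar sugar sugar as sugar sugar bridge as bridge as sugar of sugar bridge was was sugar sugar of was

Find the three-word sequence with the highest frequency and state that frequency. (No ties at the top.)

Trigram frequencies (highest first):
  sugar sugar sugar: 4
  sugar as sugar: 3
  sugar sugar of: 2
  was sugar sugar: 2
  sugar sugar as: 2
  as sugar sugar: 2
  … (26 more, each ≤ 1)

"sugar sugar sugar", 4 times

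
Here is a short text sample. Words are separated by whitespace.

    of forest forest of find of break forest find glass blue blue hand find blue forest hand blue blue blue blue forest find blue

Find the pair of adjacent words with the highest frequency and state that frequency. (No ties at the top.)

Bigram frequencies (highest first):
  blue blue: 4
  forest find: 2
  find blue: 2
  blue forest: 2
  of forest: 1
  forest forest: 1
  … (11 more, each ≤ 1)

"blue blue", 4 times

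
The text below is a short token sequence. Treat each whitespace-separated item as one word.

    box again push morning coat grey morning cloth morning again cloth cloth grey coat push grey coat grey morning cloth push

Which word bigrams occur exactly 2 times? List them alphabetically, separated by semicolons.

Bigram counts meeting the condition (exactly 2 times):
  coat grey: 2
  grey coat: 2
  grey morning: 2
  morning cloth: 2

coat grey; grey coat; grey morning; morning cloth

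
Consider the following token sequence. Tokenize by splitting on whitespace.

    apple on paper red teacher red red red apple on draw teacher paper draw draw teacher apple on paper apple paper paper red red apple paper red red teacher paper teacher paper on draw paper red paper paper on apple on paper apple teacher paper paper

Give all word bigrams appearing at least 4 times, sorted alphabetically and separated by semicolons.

Bigram counts meeting the condition (at least 4 times):
  apple on: 4
  paper red: 4
  red red: 4
  teacher paper: 4

apple on; paper red; red red; teacher paper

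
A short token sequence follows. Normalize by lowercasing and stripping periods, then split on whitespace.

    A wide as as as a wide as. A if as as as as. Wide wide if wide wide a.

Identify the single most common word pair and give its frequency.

Bigram frequencies (highest first):
  as as: 5
  a wide: 2
  wide as: 2
  as a: 2
  wide wide: 2
  a if: 1
  … (5 more, each ≤ 1)

"as as", 5 times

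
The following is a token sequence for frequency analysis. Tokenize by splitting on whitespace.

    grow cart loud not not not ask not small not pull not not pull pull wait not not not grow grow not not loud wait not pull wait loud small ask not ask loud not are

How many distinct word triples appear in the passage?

33

36 tokens → 34 trigram windows in total.
Repeated trigrams (each contributes count−1 duplicates):
  not not not: 2
1 duplicate windows → 34 − 1 = 33 distinct.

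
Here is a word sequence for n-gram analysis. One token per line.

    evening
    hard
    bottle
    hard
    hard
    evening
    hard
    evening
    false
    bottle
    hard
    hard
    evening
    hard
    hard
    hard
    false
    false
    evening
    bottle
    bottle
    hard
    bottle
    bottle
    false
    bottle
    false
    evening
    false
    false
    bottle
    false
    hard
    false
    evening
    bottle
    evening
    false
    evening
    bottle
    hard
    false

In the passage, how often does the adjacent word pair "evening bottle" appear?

3

Scanning the 41 overlapping bigram windows for "evening bottle":
  position 19–20: evening bottle
  position 35–36: evening bottle
  position 39–40: evening bottle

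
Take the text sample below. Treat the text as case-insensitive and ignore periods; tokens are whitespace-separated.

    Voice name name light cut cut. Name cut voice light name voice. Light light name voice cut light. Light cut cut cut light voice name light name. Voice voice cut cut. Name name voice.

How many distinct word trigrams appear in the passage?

34 tokens → 32 trigram windows in total.
Repeated trigrams (each contributes count−1 duplicates):
  light name voice: 3
  cut cut name: 2
  light cut cut: 2
4 duplicate windows → 32 − 4 = 28 distinct.

28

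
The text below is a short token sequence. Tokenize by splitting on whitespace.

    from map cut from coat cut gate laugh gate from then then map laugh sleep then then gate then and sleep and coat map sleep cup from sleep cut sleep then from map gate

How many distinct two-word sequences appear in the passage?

34 tokens → 33 bigram windows in total.
Repeated bigrams (each contributes count−1 duplicates):
  from map: 2
  sleep then: 2
  then then: 2
3 duplicate windows → 33 − 3 = 30 distinct.

30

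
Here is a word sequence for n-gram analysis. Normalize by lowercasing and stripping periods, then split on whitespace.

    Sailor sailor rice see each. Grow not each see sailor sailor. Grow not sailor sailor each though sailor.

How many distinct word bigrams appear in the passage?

14

18 tokens → 17 bigram windows in total.
Repeated bigrams (each contributes count−1 duplicates):
  sailor sailor: 3
  grow not: 2
3 duplicate windows → 17 − 3 = 14 distinct.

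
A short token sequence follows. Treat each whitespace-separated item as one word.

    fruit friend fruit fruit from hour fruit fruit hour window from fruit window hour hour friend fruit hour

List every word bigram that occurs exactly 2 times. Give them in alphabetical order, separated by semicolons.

Bigram counts meeting the condition (exactly 2 times):
  friend fruit: 2
  fruit fruit: 2
  fruit hour: 2

friend fruit; fruit fruit; fruit hour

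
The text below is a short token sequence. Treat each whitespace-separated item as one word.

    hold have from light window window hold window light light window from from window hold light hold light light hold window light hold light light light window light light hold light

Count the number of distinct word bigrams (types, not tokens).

14

31 tokens → 30 bigram windows in total.
Repeated bigrams (each contributes count−1 duplicates):
  light light: 5
  hold light: 4
  light hold: 4
  light window: 3
  window light: 3
  hold window: 2
  window hold: 2
16 duplicate windows → 30 − 16 = 14 distinct.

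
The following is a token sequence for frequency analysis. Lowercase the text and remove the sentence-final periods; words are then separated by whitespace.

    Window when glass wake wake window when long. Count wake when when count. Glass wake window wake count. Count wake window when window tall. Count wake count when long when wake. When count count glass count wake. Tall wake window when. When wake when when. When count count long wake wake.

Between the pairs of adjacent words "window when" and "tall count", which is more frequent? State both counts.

"window when": 4 occurrences
"tall count": 1 occurrence

"window when" (4 vs 1)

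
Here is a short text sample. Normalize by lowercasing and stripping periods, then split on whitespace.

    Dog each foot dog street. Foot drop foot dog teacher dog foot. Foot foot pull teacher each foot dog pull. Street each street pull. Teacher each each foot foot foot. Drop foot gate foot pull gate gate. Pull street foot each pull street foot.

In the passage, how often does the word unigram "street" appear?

5

Scanning the 44 tokens for "street":
  position 5: street
  position 21: street
  position 23: street
  position 39: street
  position 43: street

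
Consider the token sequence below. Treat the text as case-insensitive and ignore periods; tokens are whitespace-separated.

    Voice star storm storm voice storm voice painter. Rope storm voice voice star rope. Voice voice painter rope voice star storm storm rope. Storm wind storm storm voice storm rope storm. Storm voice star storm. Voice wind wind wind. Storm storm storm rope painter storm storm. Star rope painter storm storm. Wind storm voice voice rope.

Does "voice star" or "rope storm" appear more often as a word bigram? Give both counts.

"voice star" (4 vs 3)

"voice star": 4 occurrences
"rope storm": 3 occurrences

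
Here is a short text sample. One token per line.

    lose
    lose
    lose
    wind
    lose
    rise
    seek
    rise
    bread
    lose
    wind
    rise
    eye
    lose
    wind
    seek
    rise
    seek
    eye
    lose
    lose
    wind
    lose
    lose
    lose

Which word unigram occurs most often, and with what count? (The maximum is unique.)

Unigram frequencies (highest first):
  lose: 11
  wind: 4
  rise: 4
  seek: 3
  eye: 2
  bread: 1

"lose", 11 times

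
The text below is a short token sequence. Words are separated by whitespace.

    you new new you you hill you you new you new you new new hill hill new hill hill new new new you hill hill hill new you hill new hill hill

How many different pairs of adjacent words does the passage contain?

9

32 tokens → 31 bigram windows in total.
Repeated bigrams (each contributes count−1 duplicates):
  hill hill: 5
  new you: 5
  hill new: 4
  new new: 4
  you new: 4
  new hill: 3
  you hill: 3
  you you: 2
22 duplicate windows → 31 − 22 = 9 distinct.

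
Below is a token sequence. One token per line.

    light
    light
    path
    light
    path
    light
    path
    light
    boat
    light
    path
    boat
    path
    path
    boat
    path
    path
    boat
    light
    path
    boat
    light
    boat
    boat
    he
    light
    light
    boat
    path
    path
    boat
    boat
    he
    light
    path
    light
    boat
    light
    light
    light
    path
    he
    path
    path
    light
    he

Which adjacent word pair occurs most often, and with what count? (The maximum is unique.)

"light path", 7 times

Bigram frequencies (highest first):
  light path: 7
  path light: 5
  path boat: 5
  light light: 4
  light boat: 4
  boat light: 4
  … (8 more, each ≤ 4)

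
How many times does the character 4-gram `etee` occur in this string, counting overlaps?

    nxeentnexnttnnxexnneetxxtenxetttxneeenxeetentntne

0

Sliding a length-4 window over the 49 characters (46 positions):
  (no match at any position)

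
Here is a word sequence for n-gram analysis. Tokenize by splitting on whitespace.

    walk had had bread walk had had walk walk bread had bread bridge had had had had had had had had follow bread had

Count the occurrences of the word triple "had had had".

Scanning the 22 overlapping trigram windows for "had had had":
  position 14–16: had had had
  position 15–17: had had had
  position 16–18: had had had
  position 17–19: had had had
  position 18–20: had had had
  position 19–21: had had had

6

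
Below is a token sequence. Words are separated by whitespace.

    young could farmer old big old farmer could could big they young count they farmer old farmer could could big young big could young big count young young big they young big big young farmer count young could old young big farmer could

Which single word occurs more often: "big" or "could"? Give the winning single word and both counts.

"big": 9 occurrences
"could": 8 occurrences

"big" (9 vs 8)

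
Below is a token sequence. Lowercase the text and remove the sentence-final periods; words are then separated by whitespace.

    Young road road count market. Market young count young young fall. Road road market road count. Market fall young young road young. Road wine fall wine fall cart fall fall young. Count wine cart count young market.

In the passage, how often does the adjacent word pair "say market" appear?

0

Scanning the 36 overlapping bigram windows for "say market":
  (none found)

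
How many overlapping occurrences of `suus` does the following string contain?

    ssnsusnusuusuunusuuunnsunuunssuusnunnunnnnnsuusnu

Sliding a length-4 window over the 49 characters (46 positions):
  position 9–12: suus
  position 30–33: suus
  position 44–47: suus

3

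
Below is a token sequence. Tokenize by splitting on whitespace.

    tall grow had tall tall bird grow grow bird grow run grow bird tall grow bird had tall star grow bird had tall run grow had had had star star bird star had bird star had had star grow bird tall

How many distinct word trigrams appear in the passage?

33

41 tokens → 39 trigram windows in total.
Repeated trigrams (each contributes count−1 duplicates):
  bird had tall: 2
  bird star had: 2
  grow bird had: 2
  grow bird tall: 2
  had had star: 2
  star grow bird: 2
6 duplicate windows → 39 − 6 = 33 distinct.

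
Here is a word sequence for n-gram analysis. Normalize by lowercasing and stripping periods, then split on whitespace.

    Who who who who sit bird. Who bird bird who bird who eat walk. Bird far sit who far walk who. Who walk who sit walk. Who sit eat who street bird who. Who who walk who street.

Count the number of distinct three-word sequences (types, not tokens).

38 tokens → 36 trigram windows in total.
Repeated trigrams (each contributes count−1 duplicates):
  who who who: 3
  bird who bird: 2
  walk who sit: 2
  who walk who: 2
  who who walk: 2
6 duplicate windows → 36 − 6 = 30 distinct.

30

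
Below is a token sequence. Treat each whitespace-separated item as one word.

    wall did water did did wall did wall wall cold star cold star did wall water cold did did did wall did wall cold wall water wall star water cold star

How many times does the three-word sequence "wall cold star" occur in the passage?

Scanning the 29 overlapping trigram windows for "wall cold star":
  position 9–11: wall cold star

1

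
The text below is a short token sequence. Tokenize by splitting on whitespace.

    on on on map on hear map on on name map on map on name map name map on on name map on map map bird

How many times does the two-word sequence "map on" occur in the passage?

Scanning the 25 overlapping bigram windows for "map on":
  position 4–5: map on
  position 7–8: map on
  position 11–12: map on
  position 13–14: map on
  position 18–19: map on
  position 22–23: map on

6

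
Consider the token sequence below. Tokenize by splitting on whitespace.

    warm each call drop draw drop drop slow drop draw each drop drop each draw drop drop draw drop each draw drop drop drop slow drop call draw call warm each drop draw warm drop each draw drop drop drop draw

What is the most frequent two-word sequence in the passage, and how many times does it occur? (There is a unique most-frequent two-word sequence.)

"drop drop", 7 times

Bigram frequencies (highest first):
  drop drop: 7
  drop draw: 5
  draw drop: 5
  drop each: 3
  each draw: 3
  warm each: 2
  … (12 more, each ≤ 2)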